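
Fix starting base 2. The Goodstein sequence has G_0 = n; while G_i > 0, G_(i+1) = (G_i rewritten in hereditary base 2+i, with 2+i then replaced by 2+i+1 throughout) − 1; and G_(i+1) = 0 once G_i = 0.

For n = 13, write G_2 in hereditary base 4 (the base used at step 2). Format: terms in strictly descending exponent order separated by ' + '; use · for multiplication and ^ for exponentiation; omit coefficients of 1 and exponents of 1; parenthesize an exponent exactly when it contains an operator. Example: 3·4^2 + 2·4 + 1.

4^(4 + 1) + 3·4^3 + 3·4^2 + 3·4 + 3

step 0: 13 = 2^(2 + 1) + 2^2 + 1; sub 3 for 2: 3^(3 + 1) + 3^3 + 1; = 109; G_1 = 109−1 = 108
step 1: 108 = 3^(3 + 1) + 3^3; sub 4 for 3: 4^(4 + 1) + 4^4; = 1280; G_2 = 1280−1 = 1279
step 2: 1279 = 4^(4 + 1) + 3·4^3 + 3·4^2 + 3·4 + 3; sub 5 for 4: 5^(5 + 1) + 3·5^3 + 3·5^2 + 3·5 + 3; = 16093; G_3 = 16093−1 = 16092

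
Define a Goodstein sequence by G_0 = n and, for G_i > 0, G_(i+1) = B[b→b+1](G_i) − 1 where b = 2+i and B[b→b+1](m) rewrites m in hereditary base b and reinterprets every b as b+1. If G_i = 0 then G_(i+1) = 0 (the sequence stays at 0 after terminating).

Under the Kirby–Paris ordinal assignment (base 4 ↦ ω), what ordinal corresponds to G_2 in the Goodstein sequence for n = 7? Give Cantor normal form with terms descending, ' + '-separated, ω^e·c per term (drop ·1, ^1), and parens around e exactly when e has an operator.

ω^ω + 3

base 2: 7 = 2^2 + 2 + 1; at 3: 3^3 + 3 + 1 = 31; next = 30
base 3: 30 = 3^3 + 3; at 4: 4^4 + 4 = 260; next = 259
base 4: 259 = 4^4 + 3; at 5: 5^5 + 3 = 3128; next = 3127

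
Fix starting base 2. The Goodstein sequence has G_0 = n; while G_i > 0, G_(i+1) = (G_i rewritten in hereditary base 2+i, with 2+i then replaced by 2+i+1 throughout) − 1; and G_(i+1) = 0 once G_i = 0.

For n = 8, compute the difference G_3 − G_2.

5757

i=0: 8 = 2^(2 + 1) (b=2); 2→3: 3^(3 + 1) = 81; 81−1 = 80
i=1: 80 = 2·3^3 + 2·3^2 + 2·3 + 2 (b=3); 3→4: 2·4^4 + 2·4^2 + 2·4 + 2 = 554; 554−1 = 553
i=2: 553 = 2·4^4 + 2·4^2 + 2·4 + 1 (b=4); 4→5: 2·5^5 + 2·5^2 + 2·5 + 1 = 6311; 6311−1 = 6310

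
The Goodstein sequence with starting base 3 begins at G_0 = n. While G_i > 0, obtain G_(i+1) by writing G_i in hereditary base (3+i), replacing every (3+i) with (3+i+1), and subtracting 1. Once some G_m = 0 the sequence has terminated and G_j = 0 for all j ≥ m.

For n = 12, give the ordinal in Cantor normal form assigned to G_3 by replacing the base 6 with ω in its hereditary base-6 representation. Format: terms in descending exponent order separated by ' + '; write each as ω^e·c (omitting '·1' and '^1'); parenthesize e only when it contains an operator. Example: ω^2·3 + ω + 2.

ω^2 + 1

i=0: 12 = 3^2 + 3 (b=3); 3→4: 4^2 + 4 = 20; 20−1 = 19
i=1: 19 = 4^2 + 3 (b=4); 4→5: 5^2 + 3 = 28; 28−1 = 27
i=2: 27 = 5^2 + 2 (b=5); 5→6: 6^2 + 2 = 38; 38−1 = 37
i=3: 37 = 6^2 + 1 (b=6); 6→7: 7^2 + 1 = 50; 50−1 = 49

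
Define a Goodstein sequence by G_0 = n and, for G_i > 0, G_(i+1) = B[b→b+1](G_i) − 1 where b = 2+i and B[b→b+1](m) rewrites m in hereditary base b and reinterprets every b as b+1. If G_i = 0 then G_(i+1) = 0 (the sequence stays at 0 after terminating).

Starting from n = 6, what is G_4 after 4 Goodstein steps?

46655

i=0: 6 = 2^2 + 2 (b=2); 2→3: 3^3 + 3 = 30; 30−1 = 29
i=1: 29 = 3^3 + 2 (b=3); 3→4: 4^4 + 2 = 258; 258−1 = 257
i=2: 257 = 4^4 + 1 (b=4); 4→5: 5^5 + 1 = 3126; 3126−1 = 3125
i=3: 3125 = 5^5 (b=5); 5→6: 6^6 = 46656; 46656−1 = 46655
i=4: 46655 = 5·6^5 + 5·6^4 + 5·6^3 + 5·6^2 + 5·6 + 5 (b=6); 6→7: 5·7^5 + 5·7^4 + 5·7^3 + 5·7^2 + 5·7 + 5 = 98040; 98040−1 = 98039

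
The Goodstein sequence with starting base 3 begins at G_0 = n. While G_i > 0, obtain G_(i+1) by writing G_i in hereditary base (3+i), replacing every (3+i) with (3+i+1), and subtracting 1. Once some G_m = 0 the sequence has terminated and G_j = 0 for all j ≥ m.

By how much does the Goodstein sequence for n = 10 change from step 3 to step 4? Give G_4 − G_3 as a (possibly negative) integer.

base 3: 10 = 3^2 + 1; at 4: 4^2 + 1 = 17; next = 16
base 4: 16 = 4^2; at 5: 5^2 = 25; next = 24
base 5: 24 = 4·5 + 4; at 6: 4·6 + 4 = 28; next = 27
base 6: 27 = 4·6 + 3; at 7: 4·7 + 3 = 31; next = 30

3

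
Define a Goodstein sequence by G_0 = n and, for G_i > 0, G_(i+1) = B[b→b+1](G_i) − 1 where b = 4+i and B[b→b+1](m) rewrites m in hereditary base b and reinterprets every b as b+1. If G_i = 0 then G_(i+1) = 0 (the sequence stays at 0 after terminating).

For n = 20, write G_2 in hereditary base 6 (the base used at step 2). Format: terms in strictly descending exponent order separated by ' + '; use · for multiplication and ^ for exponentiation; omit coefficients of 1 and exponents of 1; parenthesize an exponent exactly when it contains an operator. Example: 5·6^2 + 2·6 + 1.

6^2 + 3

i=0: 20 = 4^2 + 4 (b=4); 4→5: 5^2 + 5 = 30; 30−1 = 29
i=1: 29 = 5^2 + 4 (b=5); 5→6: 6^2 + 4 = 40; 40−1 = 39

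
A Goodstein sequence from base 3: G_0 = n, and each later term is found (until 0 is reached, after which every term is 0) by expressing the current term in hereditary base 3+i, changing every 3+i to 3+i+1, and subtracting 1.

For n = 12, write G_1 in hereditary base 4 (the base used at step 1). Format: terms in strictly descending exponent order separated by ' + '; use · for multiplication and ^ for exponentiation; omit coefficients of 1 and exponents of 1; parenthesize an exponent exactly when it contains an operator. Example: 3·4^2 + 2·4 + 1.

4^2 + 3

i=0: 12 = 3^2 + 3 (b=3); 3→4: 4^2 + 4 = 20; 20−1 = 19
i=1: 19 = 4^2 + 3 (b=4); 4→5: 5^2 + 3 = 28; 28−1 = 27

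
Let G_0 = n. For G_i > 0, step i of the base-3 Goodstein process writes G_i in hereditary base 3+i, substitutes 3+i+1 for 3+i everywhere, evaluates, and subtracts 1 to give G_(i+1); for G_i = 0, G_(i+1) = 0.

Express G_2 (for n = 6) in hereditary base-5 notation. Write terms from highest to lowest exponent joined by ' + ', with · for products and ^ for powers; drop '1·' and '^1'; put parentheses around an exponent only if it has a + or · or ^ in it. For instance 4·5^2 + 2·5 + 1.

5 + 2

G_0=6  [base 3] 2·3  →[3↦4]→  2·4 = 8  −1 ⇒ G_1=7
G_1=7  [base 4] 4 + 3  →[4↦5]→  5 + 3 = 8  −1 ⇒ G_2=7
G_2=7  [base 5] 5 + 2  →[5↦6]→  6 + 2 = 8  −1 ⇒ G_3=7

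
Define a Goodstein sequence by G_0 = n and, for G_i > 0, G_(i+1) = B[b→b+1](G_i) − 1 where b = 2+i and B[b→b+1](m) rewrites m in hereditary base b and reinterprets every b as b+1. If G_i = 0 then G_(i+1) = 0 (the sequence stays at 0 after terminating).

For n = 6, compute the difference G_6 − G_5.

(0) 6|_2 = 2^2 + 2 ↦ 3^3 + 3|_3 = 30 ⇒ 29
(1) 29|_3 = 3^3 + 2 ↦ 4^4 + 2|_4 = 258 ⇒ 257
(2) 257|_4 = 4^4 + 1 ↦ 5^5 + 1|_5 = 3126 ⇒ 3125
(3) 3125|_5 = 5^5 ↦ 6^6|_6 = 46656 ⇒ 46655
(4) 46655|_6 = 5·6^5 + 5·6^4 + 5·6^3 + 5·6^2 + 5·6 + 5 ↦ 5·7^5 + 5·7^4 + 5·7^3 + 5·7^2 + 5·7 + 5|_7 = 98040 ⇒ 98039
(5) 98039|_7 = 5·7^5 + 5·7^4 + 5·7^3 + 5·7^2 + 5·7 + 4 ↦ 5·8^5 + 5·8^4 + 5·8^3 + 5·8^2 + 5·8 + 4|_8 = 187244 ⇒ 187243

89204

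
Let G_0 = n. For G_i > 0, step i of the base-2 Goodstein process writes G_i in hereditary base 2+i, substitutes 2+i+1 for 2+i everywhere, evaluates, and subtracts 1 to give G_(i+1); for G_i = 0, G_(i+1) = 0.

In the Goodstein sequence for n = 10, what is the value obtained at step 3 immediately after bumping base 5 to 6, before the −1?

279936

i=0: 10 = 2^(2 + 1) + 2 (b=2); 2→3: 3^(3 + 1) + 3 = 84; 84−1 = 83
i=1: 83 = 3^(3 + 1) + 2 (b=3); 3→4: 4^(4 + 1) + 2 = 1026; 1026−1 = 1025
i=2: 1025 = 4^(4 + 1) + 1 (b=4); 4→5: 5^(5 + 1) + 1 = 15626; 15626−1 = 15625
i=3: 15625 = 5^(5 + 1) (b=5); 5→6: 6^(6 + 1) = 279936; 279936−1 = 279935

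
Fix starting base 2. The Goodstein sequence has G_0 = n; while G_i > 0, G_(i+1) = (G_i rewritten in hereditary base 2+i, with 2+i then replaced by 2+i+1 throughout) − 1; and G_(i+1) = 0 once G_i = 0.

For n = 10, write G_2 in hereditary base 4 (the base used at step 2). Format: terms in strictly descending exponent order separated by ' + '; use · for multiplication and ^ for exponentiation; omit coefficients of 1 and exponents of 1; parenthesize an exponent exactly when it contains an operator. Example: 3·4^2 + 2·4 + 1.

step 0: 10 = 2^(2 + 1) + 2; sub 3 for 2: 3^(3 + 1) + 3; = 84; G_1 = 84−1 = 83
step 1: 83 = 3^(3 + 1) + 2; sub 4 for 3: 4^(4 + 1) + 2; = 1026; G_2 = 1026−1 = 1025
step 2: 1025 = 4^(4 + 1) + 1; sub 5 for 4: 5^(5 + 1) + 1; = 15626; G_3 = 15626−1 = 15625

4^(4 + 1) + 1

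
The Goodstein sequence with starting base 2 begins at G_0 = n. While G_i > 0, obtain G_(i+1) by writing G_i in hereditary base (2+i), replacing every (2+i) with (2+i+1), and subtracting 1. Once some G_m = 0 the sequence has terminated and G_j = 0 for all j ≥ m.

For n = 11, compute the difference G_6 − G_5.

11 —HB2→ 2^(2 + 1) + 2 + 1 —bump→ 3^(3 + 1) + 3 + 1 = 85 —(−1)→ 84
84 —HB3→ 3^(3 + 1) + 3 —bump→ 4^(4 + 1) + 4 = 1028 —(−1)→ 1027
1027 —HB4→ 4^(4 + 1) + 3 —bump→ 5^(5 + 1) + 3 = 15628 —(−1)→ 15627
15627 —HB5→ 5^(5 + 1) + 2 —bump→ 6^(6 + 1) + 2 = 279938 —(−1)→ 279937
279937 —HB6→ 6^(6 + 1) + 1 —bump→ 7^(7 + 1) + 1 = 5764802 —(−1)→ 5764801
5764801 —HB7→ 7^(7 + 1) —bump→ 8^(8 + 1) = 134217728 —(−1)→ 134217727

128452926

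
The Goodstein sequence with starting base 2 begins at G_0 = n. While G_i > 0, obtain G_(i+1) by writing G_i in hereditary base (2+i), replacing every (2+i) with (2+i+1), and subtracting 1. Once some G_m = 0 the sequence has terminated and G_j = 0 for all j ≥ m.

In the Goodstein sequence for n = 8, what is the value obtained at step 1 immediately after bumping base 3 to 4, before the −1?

554

G_0 = 8. HB_2(8) = 2^(2 + 1). Bump = 81. G_1 = 80.
G_1 = 80. HB_3(80) = 2·3^3 + 2·3^2 + 2·3 + 2. Bump = 554. G_2 = 553.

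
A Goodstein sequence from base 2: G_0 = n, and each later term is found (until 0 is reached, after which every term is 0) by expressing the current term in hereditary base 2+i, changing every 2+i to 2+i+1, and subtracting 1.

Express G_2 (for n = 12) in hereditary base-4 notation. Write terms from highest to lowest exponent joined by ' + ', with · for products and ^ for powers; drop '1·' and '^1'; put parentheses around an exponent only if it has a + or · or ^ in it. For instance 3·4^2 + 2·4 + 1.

4^(4 + 1) + 2·4^2 + 2·4 + 1

G_0=12  [base 2] 2^(2 + 1) + 2^2  →[2↦3]→  3^(3 + 1) + 3^3 = 108  −1 ⇒ G_1=107
G_1=107  [base 3] 3^(3 + 1) + 2·3^2 + 2·3 + 2  →[3↦4]→  4^(4 + 1) + 2·4^2 + 2·4 + 2 = 1066  −1 ⇒ G_2=1065
G_2=1065  [base 4] 4^(4 + 1) + 2·4^2 + 2·4 + 1  →[4↦5]→  5^(5 + 1) + 2·5^2 + 2·5 + 1 = 15686  −1 ⇒ G_3=15685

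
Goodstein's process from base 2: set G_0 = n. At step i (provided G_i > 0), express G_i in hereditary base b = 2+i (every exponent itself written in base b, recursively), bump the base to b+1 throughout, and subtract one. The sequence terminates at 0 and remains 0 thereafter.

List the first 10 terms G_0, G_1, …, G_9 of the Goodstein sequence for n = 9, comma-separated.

9, 81, 1023, 9842, 140743, 2471826, 50333399, 1162263921, 30000003325, 855935016215

step 0: 9 = 2^(2 + 1) + 1; sub 3 for 2: 3^(3 + 1) + 1; = 82; G_1 = 82−1 = 81
step 1: 81 = 3^(3 + 1); sub 4 for 3: 4^(4 + 1); = 1024; G_2 = 1024−1 = 1023
step 2: 1023 = 3·4^4 + 3·4^3 + 3·4^2 + 3·4 + 3; sub 5 for 4: 3·5^5 + 3·5^3 + 3·5^2 + 3·5 + 3; = 9843; G_3 = 9843−1 = 9842
step 3: 9842 = 3·5^5 + 3·5^3 + 3·5^2 + 3·5 + 2; sub 6 for 5: 3·6^6 + 3·6^3 + 3·6^2 + 3·6 + 2; = 140744; G_4 = 140744−1 = 140743
step 4: 140743 = 3·6^6 + 3·6^3 + 3·6^2 + 3·6 + 1; sub 7 for 6: 3·7^7 + 3·7^3 + 3·7^2 + 3·7 + 1; = 2471827; G_5 = 2471827−1 = 2471826
step 5: 2471826 = 3·7^7 + 3·7^3 + 3·7^2 + 3·7; sub 8 for 7: 3·8^8 + 3·8^3 + 3·8^2 + 3·8; = 50333400; G_6 = 50333400−1 = 50333399
step 6: 50333399 = 3·8^8 + 3·8^3 + 3·8^2 + 2·8 + 7; sub 9 for 8: 3·9^9 + 3·9^3 + 3·9^2 + 2·9 + 7; = 1162263922; G_7 = 1162263922−1 = 1162263921
step 7: 1162263921 = 3·9^9 + 3·9^3 + 3·9^2 + 2·9 + 6; sub 10 for 9: 3·10^10 + 3·10^3 + 3·10^2 + 2·10 + 6; = 30000003326; G_8 = 30000003326−1 = 30000003325
step 8: 30000003325 = 3·10^10 + 3·10^3 + 3·10^2 + 2·10 + 5; sub 11 for 10: 3·11^11 + 3·11^3 + 3·11^2 + 2·11 + 5; = 855935016216; G_9 = 855935016216−1 = 855935016215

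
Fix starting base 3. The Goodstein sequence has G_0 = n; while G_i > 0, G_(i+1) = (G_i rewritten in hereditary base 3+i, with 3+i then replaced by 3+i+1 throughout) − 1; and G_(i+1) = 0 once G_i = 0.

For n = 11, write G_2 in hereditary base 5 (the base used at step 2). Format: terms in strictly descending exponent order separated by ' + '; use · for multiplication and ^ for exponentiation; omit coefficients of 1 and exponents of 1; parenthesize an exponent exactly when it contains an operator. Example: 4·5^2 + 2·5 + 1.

5^2

base 3: 11 = 3^2 + 2; at 4: 4^2 + 2 = 18; next = 17
base 4: 17 = 4^2 + 1; at 5: 5^2 + 1 = 26; next = 25
base 5: 25 = 5^2; at 6: 6^2 = 36; next = 35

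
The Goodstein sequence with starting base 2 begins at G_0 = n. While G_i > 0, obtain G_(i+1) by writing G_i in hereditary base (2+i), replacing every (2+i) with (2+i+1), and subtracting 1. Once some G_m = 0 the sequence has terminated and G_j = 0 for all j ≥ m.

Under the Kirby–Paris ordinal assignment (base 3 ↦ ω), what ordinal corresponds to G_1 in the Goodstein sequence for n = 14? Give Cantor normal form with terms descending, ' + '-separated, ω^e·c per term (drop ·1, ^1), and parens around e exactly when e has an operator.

i=0: 14 = 2^(2 + 1) + 2^2 + 2 (b=2); 2→3: 3^(3 + 1) + 3^3 + 3 = 111; 111−1 = 110
i=1: 110 = 3^(3 + 1) + 3^3 + 2 (b=3); 3→4: 4^(4 + 1) + 4^4 + 2 = 1282; 1282−1 = 1281

ω^(ω + 1) + ω^ω + 2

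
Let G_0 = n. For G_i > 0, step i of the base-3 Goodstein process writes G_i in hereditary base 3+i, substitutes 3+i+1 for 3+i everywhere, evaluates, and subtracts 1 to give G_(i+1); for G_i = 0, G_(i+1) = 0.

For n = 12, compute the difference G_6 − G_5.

6

G_0=12  [base 3] 3^2 + 3  →[3↦4]→  4^2 + 4 = 20  −1 ⇒ G_1=19
G_1=19  [base 4] 4^2 + 3  →[4↦5]→  5^2 + 3 = 28  −1 ⇒ G_2=27
G_2=27  [base 5] 5^2 + 2  →[5↦6]→  6^2 + 2 = 38  −1 ⇒ G_3=37
G_3=37  [base 6] 6^2 + 1  →[6↦7]→  7^2 + 1 = 50  −1 ⇒ G_4=49
G_4=49  [base 7] 7^2  →[7↦8]→  8^2 = 64  −1 ⇒ G_5=63
G_5=63  [base 8] 7·8 + 7  →[8↦9]→  7·9 + 7 = 70  −1 ⇒ G_6=69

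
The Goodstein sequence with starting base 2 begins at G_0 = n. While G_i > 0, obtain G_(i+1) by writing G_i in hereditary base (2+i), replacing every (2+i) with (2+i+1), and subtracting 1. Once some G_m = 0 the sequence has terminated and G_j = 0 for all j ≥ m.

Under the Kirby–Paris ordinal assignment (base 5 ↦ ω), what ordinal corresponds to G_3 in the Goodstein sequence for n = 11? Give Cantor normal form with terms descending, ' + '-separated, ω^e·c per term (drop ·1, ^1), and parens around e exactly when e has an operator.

step 0: 11 = 2^(2 + 1) + 2 + 1; sub 3 for 2: 3^(3 + 1) + 3 + 1; = 85; G_1 = 85−1 = 84
step 1: 84 = 3^(3 + 1) + 3; sub 4 for 3: 4^(4 + 1) + 4; = 1028; G_2 = 1028−1 = 1027
step 2: 1027 = 4^(4 + 1) + 3; sub 5 for 4: 5^(5 + 1) + 3; = 15628; G_3 = 15628−1 = 15627

ω^(ω + 1) + 2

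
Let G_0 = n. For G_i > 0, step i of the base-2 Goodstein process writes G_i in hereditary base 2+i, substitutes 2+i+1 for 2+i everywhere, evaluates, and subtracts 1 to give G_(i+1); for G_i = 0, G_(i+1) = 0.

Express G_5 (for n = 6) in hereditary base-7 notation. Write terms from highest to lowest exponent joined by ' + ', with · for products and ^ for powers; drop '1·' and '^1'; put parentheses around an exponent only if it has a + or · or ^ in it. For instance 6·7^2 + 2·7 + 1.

G_0 = 6. HB_2(6) = 2^2 + 2. Bump = 30. G_1 = 29.
G_1 = 29. HB_3(29) = 3^3 + 2. Bump = 258. G_2 = 257.
G_2 = 257. HB_4(257) = 4^4 + 1. Bump = 3126. G_3 = 3125.
G_3 = 3125. HB_5(3125) = 5^5. Bump = 46656. G_4 = 46655.
G_4 = 46655. HB_6(46655) = 5·6^5 + 5·6^4 + 5·6^3 + 5·6^2 + 5·6 + 5. Bump = 98040. G_5 = 98039.
G_5 = 98039. HB_7(98039) = 5·7^5 + 5·7^4 + 5·7^3 + 5·7^2 + 5·7 + 4. Bump = 187244. G_6 = 187243.

5·7^5 + 5·7^4 + 5·7^3 + 5·7^2 + 5·7 + 4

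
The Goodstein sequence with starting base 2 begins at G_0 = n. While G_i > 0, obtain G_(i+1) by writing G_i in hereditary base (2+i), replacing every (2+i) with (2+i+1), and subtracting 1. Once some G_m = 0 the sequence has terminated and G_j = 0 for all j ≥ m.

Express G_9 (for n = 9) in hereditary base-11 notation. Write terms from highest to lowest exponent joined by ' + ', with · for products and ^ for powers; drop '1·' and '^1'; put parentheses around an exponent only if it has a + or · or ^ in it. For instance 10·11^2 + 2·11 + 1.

G_0=9  [base 2] 2^(2 + 1) + 1  →[2↦3]→  3^(3 + 1) + 1 = 82  −1 ⇒ G_1=81
G_1=81  [base 3] 3^(3 + 1)  →[3↦4]→  4^(4 + 1) = 1024  −1 ⇒ G_2=1023
G_2=1023  [base 4] 3·4^4 + 3·4^3 + 3·4^2 + 3·4 + 3  →[4↦5]→  3·5^5 + 3·5^3 + 3·5^2 + 3·5 + 3 = 9843  −1 ⇒ G_3=9842
G_3=9842  [base 5] 3·5^5 + 3·5^3 + 3·5^2 + 3·5 + 2  →[5↦6]→  3·6^6 + 3·6^3 + 3·6^2 + 3·6 + 2 = 140744  −1 ⇒ G_4=140743
G_4=140743  [base 6] 3·6^6 + 3·6^3 + 3·6^2 + 3·6 + 1  →[6↦7]→  3·7^7 + 3·7^3 + 3·7^2 + 3·7 + 1 = 2471827  −1 ⇒ G_5=2471826
G_5=2471826  [base 7] 3·7^7 + 3·7^3 + 3·7^2 + 3·7  →[7↦8]→  3·8^8 + 3·8^3 + 3·8^2 + 3·8 = 50333400  −1 ⇒ G_6=50333399
G_6=50333399  [base 8] 3·8^8 + 3·8^3 + 3·8^2 + 2·8 + 7  →[8↦9]→  3·9^9 + 3·9^3 + 3·9^2 + 2·9 + 7 = 1162263922  −1 ⇒ G_7=1162263921
G_7=1162263921  [base 9] 3·9^9 + 3·9^3 + 3·9^2 + 2·9 + 6  →[9↦10]→  3·10^10 + 3·10^3 + 3·10^2 + 2·10 + 6 = 30000003326  −1 ⇒ G_8=30000003325
G_8=30000003325  [base 10] 3·10^10 + 3·10^3 + 3·10^2 + 2·10 + 5  →[10↦11]→  3·11^11 + 3·11^3 + 3·11^2 + 2·11 + 5 = 855935016216  −1 ⇒ G_9=855935016215

3·11^11 + 3·11^3 + 3·11^2 + 2·11 + 4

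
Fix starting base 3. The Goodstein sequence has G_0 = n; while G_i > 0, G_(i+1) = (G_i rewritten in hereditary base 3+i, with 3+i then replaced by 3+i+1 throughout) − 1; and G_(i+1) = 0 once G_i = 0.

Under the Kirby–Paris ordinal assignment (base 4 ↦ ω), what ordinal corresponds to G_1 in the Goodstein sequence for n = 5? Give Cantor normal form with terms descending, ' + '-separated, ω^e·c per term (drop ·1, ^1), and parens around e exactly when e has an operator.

ω + 1

5 —HB3→ 3 + 2 —bump→ 4 + 2 = 6 —(−1)→ 5
5 —HB4→ 4 + 1 —bump→ 5 + 1 = 6 —(−1)→ 5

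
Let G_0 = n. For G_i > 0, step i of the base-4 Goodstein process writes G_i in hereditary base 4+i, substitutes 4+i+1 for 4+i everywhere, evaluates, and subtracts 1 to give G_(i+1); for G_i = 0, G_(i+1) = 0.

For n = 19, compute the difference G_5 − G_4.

6

i=0: 19 = 4^2 + 3 (b=4); 4→5: 5^2 + 3 = 28; 28−1 = 27
i=1: 27 = 5^2 + 2 (b=5); 5→6: 6^2 + 2 = 38; 38−1 = 37
i=2: 37 = 6^2 + 1 (b=6); 6→7: 7^2 + 1 = 50; 50−1 = 49
i=3: 49 = 7^2 (b=7); 7→8: 8^2 = 64; 64−1 = 63
i=4: 63 = 7·8 + 7 (b=8); 8→9: 7·9 + 7 = 70; 70−1 = 69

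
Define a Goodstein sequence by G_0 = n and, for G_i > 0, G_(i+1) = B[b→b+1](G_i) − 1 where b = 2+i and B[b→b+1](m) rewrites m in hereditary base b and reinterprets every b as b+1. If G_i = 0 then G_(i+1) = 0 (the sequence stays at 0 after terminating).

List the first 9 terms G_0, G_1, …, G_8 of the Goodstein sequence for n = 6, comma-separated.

base 2: 6 = 2^2 + 2; at 3: 3^3 + 3 = 30; next = 29
base 3: 29 = 3^3 + 2; at 4: 4^4 + 2 = 258; next = 257
base 4: 257 = 4^4 + 1; at 5: 5^5 + 1 = 3126; next = 3125
base 5: 3125 = 5^5; at 6: 6^6 = 46656; next = 46655
base 6: 46655 = 5·6^5 + 5·6^4 + 5·6^3 + 5·6^2 + 5·6 + 5; at 7: 5·7^5 + 5·7^4 + 5·7^3 + 5·7^2 + 5·7 + 5 = 98040; next = 98039
base 7: 98039 = 5·7^5 + 5·7^4 + 5·7^3 + 5·7^2 + 5·7 + 4; at 8: 5·8^5 + 5·8^4 + 5·8^3 + 5·8^2 + 5·8 + 4 = 187244; next = 187243
base 8: 187243 = 5·8^5 + 5·8^4 + 5·8^3 + 5·8^2 + 5·8 + 3; at 9: 5·9^5 + 5·9^4 + 5·9^3 + 5·9^2 + 5·9 + 3 = 332148; next = 332147
base 9: 332147 = 5·9^5 + 5·9^4 + 5·9^3 + 5·9^2 + 5·9 + 2; at 10: 5·10^5 + 5·10^4 + 5·10^3 + 5·10^2 + 5·10 + 2 = 555552; next = 555551

6, 29, 257, 3125, 46655, 98039, 187243, 332147, 555551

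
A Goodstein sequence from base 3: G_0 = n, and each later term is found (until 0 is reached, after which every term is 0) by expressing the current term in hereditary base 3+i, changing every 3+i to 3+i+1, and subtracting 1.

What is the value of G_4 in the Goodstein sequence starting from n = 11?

[0] 11 ≡ 3^2 + 2 (base 3). Lift 4: 18. −1: 17.
[1] 17 ≡ 4^2 + 1 (base 4). Lift 5: 26. −1: 25.
[2] 25 ≡ 5^2 (base 5). Lift 6: 36. −1: 35.
[3] 35 ≡ 5·6 + 5 (base 6). Lift 7: 40. −1: 39.
[4] 39 ≡ 5·7 + 4 (base 7). Lift 8: 44. −1: 43.

39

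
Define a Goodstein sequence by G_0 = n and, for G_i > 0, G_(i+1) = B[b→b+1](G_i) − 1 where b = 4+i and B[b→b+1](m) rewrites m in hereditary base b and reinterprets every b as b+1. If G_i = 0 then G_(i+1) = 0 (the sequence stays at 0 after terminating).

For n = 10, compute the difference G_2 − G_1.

1

base 4: 10 = 2·4 + 2; at 5: 2·5 + 2 = 12; next = 11
base 5: 11 = 2·5 + 1; at 6: 2·6 + 1 = 13; next = 12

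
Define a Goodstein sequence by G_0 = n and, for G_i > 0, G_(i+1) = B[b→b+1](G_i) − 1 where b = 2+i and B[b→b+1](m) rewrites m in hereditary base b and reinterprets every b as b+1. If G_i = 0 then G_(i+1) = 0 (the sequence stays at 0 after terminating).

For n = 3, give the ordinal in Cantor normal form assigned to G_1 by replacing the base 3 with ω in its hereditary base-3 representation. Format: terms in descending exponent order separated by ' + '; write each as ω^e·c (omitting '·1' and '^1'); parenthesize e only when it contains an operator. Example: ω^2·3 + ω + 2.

base 2: 3 = 2 + 1; at 3: 3 + 1 = 4; next = 3
base 3: 3 = 3; at 4: 4 = 4; next = 3

ω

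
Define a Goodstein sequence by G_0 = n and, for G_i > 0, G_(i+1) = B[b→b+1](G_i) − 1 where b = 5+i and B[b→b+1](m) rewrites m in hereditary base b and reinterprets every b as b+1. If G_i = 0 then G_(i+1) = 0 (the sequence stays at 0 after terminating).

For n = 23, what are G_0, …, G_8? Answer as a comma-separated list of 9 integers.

23, 26, 29, 32, 35, 37, 39, 41, 43

step 0: 23 = 4·5 + 3; sub 6 for 5: 4·6 + 3; = 27; G_1 = 27−1 = 26
step 1: 26 = 4·6 + 2; sub 7 for 6: 4·7 + 2; = 30; G_2 = 30−1 = 29
step 2: 29 = 4·7 + 1; sub 8 for 7: 4·8 + 1; = 33; G_3 = 33−1 = 32
step 3: 32 = 4·8; sub 9 for 8: 4·9; = 36; G_4 = 36−1 = 35
step 4: 35 = 3·9 + 8; sub 10 for 9: 3·10 + 8; = 38; G_5 = 38−1 = 37
step 5: 37 = 3·10 + 7; sub 11 for 10: 3·11 + 7; = 40; G_6 = 40−1 = 39
step 6: 39 = 3·11 + 6; sub 12 for 11: 3·12 + 6; = 42; G_7 = 42−1 = 41
step 7: 41 = 3·12 + 5; sub 13 for 12: 3·13 + 5; = 44; G_8 = 44−1 = 43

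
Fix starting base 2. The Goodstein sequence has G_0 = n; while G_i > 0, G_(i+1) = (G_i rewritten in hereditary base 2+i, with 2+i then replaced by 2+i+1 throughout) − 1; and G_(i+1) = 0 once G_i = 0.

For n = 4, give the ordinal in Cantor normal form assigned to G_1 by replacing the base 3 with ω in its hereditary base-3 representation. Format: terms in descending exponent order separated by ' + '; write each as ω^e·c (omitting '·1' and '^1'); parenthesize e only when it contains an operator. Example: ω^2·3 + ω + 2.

[0] 4 ≡ 2^2 (base 2). Lift 3: 27. −1: 26.
[1] 26 ≡ 2·3^2 + 2·3 + 2 (base 3). Lift 4: 42. −1: 41.

ω^2·2 + ω·2 + 2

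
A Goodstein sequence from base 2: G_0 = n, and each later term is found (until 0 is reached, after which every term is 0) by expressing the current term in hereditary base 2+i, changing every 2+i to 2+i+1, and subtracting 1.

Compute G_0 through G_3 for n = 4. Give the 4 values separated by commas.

(0) 4|_2 = 2^2 ↦ 3^3|_3 = 27 ⇒ 26
(1) 26|_3 = 2·3^2 + 2·3 + 2 ↦ 2·4^2 + 2·4 + 2|_4 = 42 ⇒ 41
(2) 41|_4 = 2·4^2 + 2·4 + 1 ↦ 2·5^2 + 2·5 + 1|_5 = 61 ⇒ 60

4, 26, 41, 60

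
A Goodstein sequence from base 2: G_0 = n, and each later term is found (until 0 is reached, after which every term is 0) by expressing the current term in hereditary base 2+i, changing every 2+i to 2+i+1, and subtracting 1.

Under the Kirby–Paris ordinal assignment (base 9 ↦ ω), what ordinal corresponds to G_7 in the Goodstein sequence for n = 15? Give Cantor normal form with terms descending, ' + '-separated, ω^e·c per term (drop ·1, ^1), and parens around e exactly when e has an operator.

G_0=15  [base 2] 2^(2 + 1) + 2^2 + 2 + 1  →[2↦3]→  3^(3 + 1) + 3^3 + 3 + 1 = 112  −1 ⇒ G_1=111
G_1=111  [base 3] 3^(3 + 1) + 3^3 + 3  →[3↦4]→  4^(4 + 1) + 4^4 + 4 = 1284  −1 ⇒ G_2=1283
G_2=1283  [base 4] 4^(4 + 1) + 4^4 + 3  →[4↦5]→  5^(5 + 1) + 5^5 + 3 = 18753  −1 ⇒ G_3=18752
G_3=18752  [base 5] 5^(5 + 1) + 5^5 + 2  →[5↦6]→  6^(6 + 1) + 6^6 + 2 = 326594  −1 ⇒ G_4=326593
G_4=326593  [base 6] 6^(6 + 1) + 6^6 + 1  →[6↦7]→  7^(7 + 1) + 7^7 + 1 = 6588345  −1 ⇒ G_5=6588344
G_5=6588344  [base 7] 7^(7 + 1) + 7^7  →[7↦8]→  8^(8 + 1) + 8^8 = 150994944  −1 ⇒ G_6=150994943
G_6=150994943  [base 8] 8^(8 + 1) + 7·8^7 + 7·8^6 + 7·8^5 + 7·8^4 + 7·8^3 + 7·8^2 + 7·8 + 7  →[8↦9]→  9^(9 + 1) + 7·9^7 + 7·9^6 + 7·9^5 + 7·9^4 + 7·9^3 + 7·9^2 + 7·9 + 7 = 3524450281  −1 ⇒ G_7=3524450280
G_7=3524450280  [base 9] 9^(9 + 1) + 7·9^7 + 7·9^6 + 7·9^5 + 7·9^4 + 7·9^3 + 7·9^2 + 7·9 + 6  →[9↦10]→  10^(10 + 1) + 7·10^7 + 7·10^6 + 7·10^5 + 7·10^4 + 7·10^3 + 7·10^2 + 7·10 + 6 = 100077777776  −1 ⇒ G_8=100077777775

ω^(ω + 1) + ω^7·7 + ω^6·7 + ω^5·7 + ω^4·7 + ω^3·7 + ω^2·7 + ω·7 + 6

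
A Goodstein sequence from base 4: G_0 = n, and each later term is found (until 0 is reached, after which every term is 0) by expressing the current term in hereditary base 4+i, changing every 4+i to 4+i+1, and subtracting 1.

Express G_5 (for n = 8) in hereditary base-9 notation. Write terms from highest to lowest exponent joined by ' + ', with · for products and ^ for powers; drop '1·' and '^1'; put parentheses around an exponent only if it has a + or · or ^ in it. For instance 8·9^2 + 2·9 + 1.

i=0: 8 = 2·4 (b=4); 4→5: 2·5 = 10; 10−1 = 9
i=1: 9 = 5 + 4 (b=5); 5→6: 6 + 4 = 10; 10−1 = 9
i=2: 9 = 6 + 3 (b=6); 6→7: 7 + 3 = 10; 10−1 = 9
i=3: 9 = 7 + 2 (b=7); 7→8: 8 + 2 = 10; 10−1 = 9
i=4: 9 = 8 + 1 (b=8); 8→9: 9 + 1 = 10; 10−1 = 9
i=5: 9 = 9 (b=9); 9→10: 10 = 10; 10−1 = 9

9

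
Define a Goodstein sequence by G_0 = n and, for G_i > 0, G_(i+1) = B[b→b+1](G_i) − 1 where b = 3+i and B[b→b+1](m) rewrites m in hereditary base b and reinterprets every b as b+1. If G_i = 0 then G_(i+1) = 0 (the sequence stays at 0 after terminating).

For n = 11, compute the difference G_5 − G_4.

[0] 11 ≡ 3^2 + 2 (base 3). Lift 4: 18. −1: 17.
[1] 17 ≡ 4^2 + 1 (base 4). Lift 5: 26. −1: 25.
[2] 25 ≡ 5^2 (base 5). Lift 6: 36. −1: 35.
[3] 35 ≡ 5·6 + 5 (base 6). Lift 7: 40. −1: 39.
[4] 39 ≡ 5·7 + 4 (base 7). Lift 8: 44. −1: 43.

4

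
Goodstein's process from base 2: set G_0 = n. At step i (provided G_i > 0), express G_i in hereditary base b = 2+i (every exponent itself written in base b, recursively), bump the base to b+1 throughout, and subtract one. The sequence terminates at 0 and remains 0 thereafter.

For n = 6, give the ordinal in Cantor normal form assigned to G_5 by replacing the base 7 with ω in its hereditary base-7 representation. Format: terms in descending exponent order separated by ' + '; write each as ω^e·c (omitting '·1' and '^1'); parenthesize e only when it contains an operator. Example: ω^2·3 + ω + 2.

base 2: 6 = 2^2 + 2; at 3: 3^3 + 3 = 30; next = 29
base 3: 29 = 3^3 + 2; at 4: 4^4 + 2 = 258; next = 257
base 4: 257 = 4^4 + 1; at 5: 5^5 + 1 = 3126; next = 3125
base 5: 3125 = 5^5; at 6: 6^6 = 46656; next = 46655
base 6: 46655 = 5·6^5 + 5·6^4 + 5·6^3 + 5·6^2 + 5·6 + 5; at 7: 5·7^5 + 5·7^4 + 5·7^3 + 5·7^2 + 5·7 + 5 = 98040; next = 98039

ω^5·5 + ω^4·5 + ω^3·5 + ω^2·5 + ω·5 + 4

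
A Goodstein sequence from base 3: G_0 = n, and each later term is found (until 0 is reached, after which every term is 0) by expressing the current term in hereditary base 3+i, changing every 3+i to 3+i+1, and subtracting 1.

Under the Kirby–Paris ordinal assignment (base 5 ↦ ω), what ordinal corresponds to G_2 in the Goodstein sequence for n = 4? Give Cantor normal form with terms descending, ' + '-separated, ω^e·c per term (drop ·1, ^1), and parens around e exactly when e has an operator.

i=0: 4 = 3 + 1 (b=3); 3→4: 4 + 1 = 5; 5−1 = 4
i=1: 4 = 4 (b=4); 4→5: 5 = 5; 5−1 = 4
i=2: 4 = 4 (b=5); 5→6: 4 = 4; 4−1 = 3

4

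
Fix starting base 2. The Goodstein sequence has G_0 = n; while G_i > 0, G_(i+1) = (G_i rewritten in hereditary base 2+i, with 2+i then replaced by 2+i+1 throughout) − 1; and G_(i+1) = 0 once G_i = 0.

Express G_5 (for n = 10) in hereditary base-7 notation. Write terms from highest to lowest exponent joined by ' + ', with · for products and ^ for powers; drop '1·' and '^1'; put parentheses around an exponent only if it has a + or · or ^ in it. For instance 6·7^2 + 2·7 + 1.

5·7^7 + 5·7^5 + 5·7^4 + 5·7^3 + 5·7^2 + 5·7 + 4

10 —HB2→ 2^(2 + 1) + 2 —bump→ 3^(3 + 1) + 3 = 84 —(−1)→ 83
83 —HB3→ 3^(3 + 1) + 2 —bump→ 4^(4 + 1) + 2 = 1026 —(−1)→ 1025
1025 —HB4→ 4^(4 + 1) + 1 —bump→ 5^(5 + 1) + 1 = 15626 —(−1)→ 15625
15625 —HB5→ 5^(5 + 1) —bump→ 6^(6 + 1) = 279936 —(−1)→ 279935
279935 —HB6→ 5·6^6 + 5·6^5 + 5·6^4 + 5·6^3 + 5·6^2 + 5·6 + 5 —bump→ 5·7^7 + 5·7^5 + 5·7^4 + 5·7^3 + 5·7^2 + 5·7 + 5 = 4215755 —(−1)→ 4215754
4215754 —HB7→ 5·7^7 + 5·7^5 + 5·7^4 + 5·7^3 + 5·7^2 + 5·7 + 4 —bump→ 5·8^8 + 5·8^5 + 5·8^4 + 5·8^3 + 5·8^2 + 5·8 + 4 = 84073324 —(−1)→ 84073323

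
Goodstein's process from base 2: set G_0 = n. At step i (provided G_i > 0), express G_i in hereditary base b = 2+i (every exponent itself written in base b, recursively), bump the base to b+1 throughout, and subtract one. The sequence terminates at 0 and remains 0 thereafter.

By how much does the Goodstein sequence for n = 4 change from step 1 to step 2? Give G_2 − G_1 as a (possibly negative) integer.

15

(0) 4|_2 = 2^2 ↦ 3^3|_3 = 27 ⇒ 26
(1) 26|_3 = 2·3^2 + 2·3 + 2 ↦ 2·4^2 + 2·4 + 2|_4 = 42 ⇒ 41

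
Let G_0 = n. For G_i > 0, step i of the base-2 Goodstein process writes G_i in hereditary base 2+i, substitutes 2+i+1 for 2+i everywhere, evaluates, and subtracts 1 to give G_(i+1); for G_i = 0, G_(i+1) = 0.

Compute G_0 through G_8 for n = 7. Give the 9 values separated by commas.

7, 30, 259, 3127, 46657, 823543, 16777215, 37665879, 77777775

[0] 7 ≡ 2^2 + 2 + 1 (base 2). Lift 3: 31. −1: 30.
[1] 30 ≡ 3^3 + 3 (base 3). Lift 4: 260. −1: 259.
[2] 259 ≡ 4^4 + 3 (base 4). Lift 5: 3128. −1: 3127.
[3] 3127 ≡ 5^5 + 2 (base 5). Lift 6: 46658. −1: 46657.
[4] 46657 ≡ 6^6 + 1 (base 6). Lift 7: 823544. −1: 823543.
[5] 823543 ≡ 7^7 (base 7). Lift 8: 16777216. −1: 16777215.
[6] 16777215 ≡ 7·8^7 + 7·8^6 + 7·8^5 + 7·8^4 + 7·8^3 + 7·8^2 + 7·8 + 7 (base 8). Lift 9: 37665880. −1: 37665879.
[7] 37665879 ≡ 7·9^7 + 7·9^6 + 7·9^5 + 7·9^4 + 7·9^3 + 7·9^2 + 7·9 + 6 (base 9). Lift 10: 77777776. −1: 77777775.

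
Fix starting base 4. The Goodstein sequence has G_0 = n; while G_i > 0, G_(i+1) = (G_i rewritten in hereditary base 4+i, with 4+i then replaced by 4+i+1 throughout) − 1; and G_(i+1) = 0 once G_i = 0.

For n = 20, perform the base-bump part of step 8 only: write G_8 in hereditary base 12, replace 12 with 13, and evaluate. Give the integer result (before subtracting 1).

G_0=20  [base 4] 4^2 + 4  →[4↦5]→  5^2 + 5 = 30  −1 ⇒ G_1=29
G_1=29  [base 5] 5^2 + 4  →[5↦6]→  6^2 + 4 = 40  −1 ⇒ G_2=39
G_2=39  [base 6] 6^2 + 3  →[6↦7]→  7^2 + 3 = 52  −1 ⇒ G_3=51
G_3=51  [base 7] 7^2 + 2  →[7↦8]→  8^2 + 2 = 66  −1 ⇒ G_4=65
G_4=65  [base 8] 8^2 + 1  →[8↦9]→  9^2 + 1 = 82  −1 ⇒ G_5=81
G_5=81  [base 9] 9^2  →[9↦10]→  10^2 = 100  −1 ⇒ G_6=99
G_6=99  [base 10] 9·10 + 9  →[10↦11]→  9·11 + 9 = 108  −1 ⇒ G_7=107
G_7=107  [base 11] 9·11 + 8  →[11↦12]→  9·12 + 8 = 116  −1 ⇒ G_8=115

124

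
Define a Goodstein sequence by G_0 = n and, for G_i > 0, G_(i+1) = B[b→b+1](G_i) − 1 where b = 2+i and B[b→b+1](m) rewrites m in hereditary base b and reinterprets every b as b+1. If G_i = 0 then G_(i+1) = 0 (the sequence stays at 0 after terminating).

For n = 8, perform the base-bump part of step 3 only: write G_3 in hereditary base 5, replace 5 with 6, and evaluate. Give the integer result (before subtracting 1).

93396

G_0=8  [base 2] 2^(2 + 1)  →[2↦3]→  3^(3 + 1) = 81  −1 ⇒ G_1=80
G_1=80  [base 3] 2·3^3 + 2·3^2 + 2·3 + 2  →[3↦4]→  2·4^4 + 2·4^2 + 2·4 + 2 = 554  −1 ⇒ G_2=553
G_2=553  [base 4] 2·4^4 + 2·4^2 + 2·4 + 1  →[4↦5]→  2·5^5 + 2·5^2 + 2·5 + 1 = 6311  −1 ⇒ G_3=6310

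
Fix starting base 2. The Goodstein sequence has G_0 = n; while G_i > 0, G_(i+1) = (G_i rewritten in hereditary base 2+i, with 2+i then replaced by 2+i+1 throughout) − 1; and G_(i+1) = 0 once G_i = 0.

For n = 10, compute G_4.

279935

G_0=10  [base 2] 2^(2 + 1) + 2  →[2↦3]→  3^(3 + 1) + 3 = 84  −1 ⇒ G_1=83
G_1=83  [base 3] 3^(3 + 1) + 2  →[3↦4]→  4^(4 + 1) + 2 = 1026  −1 ⇒ G_2=1025
G_2=1025  [base 4] 4^(4 + 1) + 1  →[4↦5]→  5^(5 + 1) + 1 = 15626  −1 ⇒ G_3=15625
G_3=15625  [base 5] 5^(5 + 1)  →[5↦6]→  6^(6 + 1) = 279936  −1 ⇒ G_4=279935
G_4=279935  [base 6] 5·6^6 + 5·6^5 + 5·6^4 + 5·6^3 + 5·6^2 + 5·6 + 5  →[6↦7]→  5·7^7 + 5·7^5 + 5·7^4 + 5·7^3 + 5·7^2 + 5·7 + 5 = 4215755  −1 ⇒ G_5=4215754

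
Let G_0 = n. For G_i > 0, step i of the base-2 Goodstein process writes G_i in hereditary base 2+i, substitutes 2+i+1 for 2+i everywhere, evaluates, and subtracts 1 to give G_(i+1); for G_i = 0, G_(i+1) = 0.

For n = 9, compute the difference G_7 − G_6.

base 2: 9 = 2^(2 + 1) + 1; at 3: 3^(3 + 1) + 1 = 82; next = 81
base 3: 81 = 3^(3 + 1); at 4: 4^(4 + 1) = 1024; next = 1023
base 4: 1023 = 3·4^4 + 3·4^3 + 3·4^2 + 3·4 + 3; at 5: 3·5^5 + 3·5^3 + 3·5^2 + 3·5 + 3 = 9843; next = 9842
base 5: 9842 = 3·5^5 + 3·5^3 + 3·5^2 + 3·5 + 2; at 6: 3·6^6 + 3·6^3 + 3·6^2 + 3·6 + 2 = 140744; next = 140743
base 6: 140743 = 3·6^6 + 3·6^3 + 3·6^2 + 3·6 + 1; at 7: 3·7^7 + 3·7^3 + 3·7^2 + 3·7 + 1 = 2471827; next = 2471826
base 7: 2471826 = 3·7^7 + 3·7^3 + 3·7^2 + 3·7; at 8: 3·8^8 + 3·8^3 + 3·8^2 + 3·8 = 50333400; next = 50333399
base 8: 50333399 = 3·8^8 + 3·8^3 + 3·8^2 + 2·8 + 7; at 9: 3·9^9 + 3·9^3 + 3·9^2 + 2·9 + 7 = 1162263922; next = 1162263921

1111930522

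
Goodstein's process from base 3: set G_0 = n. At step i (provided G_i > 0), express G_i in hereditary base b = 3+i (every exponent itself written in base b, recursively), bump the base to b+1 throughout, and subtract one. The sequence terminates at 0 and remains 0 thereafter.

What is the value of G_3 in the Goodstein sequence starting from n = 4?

(0) 4|_3 = 3 + 1 ↦ 4 + 1|_4 = 5 ⇒ 4
(1) 4|_4 = 4 ↦ 5|_5 = 5 ⇒ 4
(2) 4|_5 = 4 ↦ 4|_6 = 4 ⇒ 3

3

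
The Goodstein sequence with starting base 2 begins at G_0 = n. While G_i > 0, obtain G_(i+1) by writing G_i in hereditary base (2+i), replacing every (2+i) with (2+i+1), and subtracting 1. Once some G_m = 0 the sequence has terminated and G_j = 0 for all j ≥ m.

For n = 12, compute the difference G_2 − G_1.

958

12 —HB2→ 2^(2 + 1) + 2^2 —bump→ 3^(3 + 1) + 3^3 = 108 —(−1)→ 107
107 —HB3→ 3^(3 + 1) + 2·3^2 + 2·3 + 2 —bump→ 4^(4 + 1) + 2·4^2 + 2·4 + 2 = 1066 —(−1)→ 1065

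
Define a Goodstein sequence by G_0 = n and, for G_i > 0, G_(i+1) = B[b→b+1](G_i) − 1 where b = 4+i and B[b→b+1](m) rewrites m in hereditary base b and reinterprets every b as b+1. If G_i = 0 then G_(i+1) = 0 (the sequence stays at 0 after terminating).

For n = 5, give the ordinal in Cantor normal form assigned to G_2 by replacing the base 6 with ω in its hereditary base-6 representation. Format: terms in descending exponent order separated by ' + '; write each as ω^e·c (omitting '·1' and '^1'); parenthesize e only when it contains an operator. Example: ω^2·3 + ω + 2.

5

base 4: 5 = 4 + 1; at 5: 5 + 1 = 6; next = 5
base 5: 5 = 5; at 6: 6 = 6; next = 5
base 6: 5 = 5; at 7: 5 = 5; next = 4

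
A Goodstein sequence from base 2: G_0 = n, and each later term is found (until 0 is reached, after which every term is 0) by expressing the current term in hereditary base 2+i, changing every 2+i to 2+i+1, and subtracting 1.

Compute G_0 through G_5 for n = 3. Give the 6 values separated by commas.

G_0=3  [base 2] 2 + 1  →[2↦3]→  3 + 1 = 4  −1 ⇒ G_1=3
G_1=3  [base 3] 3  →[3↦4]→  4 = 4  −1 ⇒ G_2=3
G_2=3  [base 4] 3  →[4↦5]→  3 = 3  −1 ⇒ G_3=2
G_3=2  [base 5] 2  →[5↦6]→  2 = 2  −1 ⇒ G_4=1
G_4=1  [base 6] 1  →[6↦7]→  1 = 1  −1 ⇒ G_5=0

3, 3, 3, 2, 1, 0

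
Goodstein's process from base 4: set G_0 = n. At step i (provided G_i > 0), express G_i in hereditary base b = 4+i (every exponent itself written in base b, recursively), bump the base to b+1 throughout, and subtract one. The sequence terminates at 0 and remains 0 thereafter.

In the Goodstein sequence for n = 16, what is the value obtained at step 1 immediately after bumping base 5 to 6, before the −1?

16 —HB4→ 4^2 —bump→ 5^2 = 25 —(−1)→ 24
24 —HB5→ 4·5 + 4 —bump→ 4·6 + 4 = 28 —(−1)→ 27

28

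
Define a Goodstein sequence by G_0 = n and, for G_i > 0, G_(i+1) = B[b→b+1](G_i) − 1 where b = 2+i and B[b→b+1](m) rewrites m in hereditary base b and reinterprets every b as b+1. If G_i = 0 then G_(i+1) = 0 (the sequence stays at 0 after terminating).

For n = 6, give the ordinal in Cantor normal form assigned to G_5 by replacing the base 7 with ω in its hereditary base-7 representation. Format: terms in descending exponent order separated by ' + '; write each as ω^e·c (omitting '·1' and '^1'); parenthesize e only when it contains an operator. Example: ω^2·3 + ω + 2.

G_0 = 6. HB_2(6) = 2^2 + 2. Bump = 30. G_1 = 29.
G_1 = 29. HB_3(29) = 3^3 + 2. Bump = 258. G_2 = 257.
G_2 = 257. HB_4(257) = 4^4 + 1. Bump = 3126. G_3 = 3125.
G_3 = 3125. HB_5(3125) = 5^5. Bump = 46656. G_4 = 46655.
G_4 = 46655. HB_6(46655) = 5·6^5 + 5·6^4 + 5·6^3 + 5·6^2 + 5·6 + 5. Bump = 98040. G_5 = 98039.
G_5 = 98039. HB_7(98039) = 5·7^5 + 5·7^4 + 5·7^3 + 5·7^2 + 5·7 + 4. Bump = 187244. G_6 = 187243.

ω^5·5 + ω^4·5 + ω^3·5 + ω^2·5 + ω·5 + 4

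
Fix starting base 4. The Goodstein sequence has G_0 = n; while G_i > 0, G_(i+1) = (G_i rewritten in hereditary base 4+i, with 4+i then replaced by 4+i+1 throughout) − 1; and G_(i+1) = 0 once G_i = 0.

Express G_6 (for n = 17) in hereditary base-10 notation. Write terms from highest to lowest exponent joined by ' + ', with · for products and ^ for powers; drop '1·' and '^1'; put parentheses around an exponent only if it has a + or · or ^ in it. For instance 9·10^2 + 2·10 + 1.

5·10 + 1

17 —HB4→ 4^2 + 1 —bump→ 5^2 + 1 = 26 —(−1)→ 25
25 —HB5→ 5^2 —bump→ 6^2 = 36 —(−1)→ 35
35 —HB6→ 5·6 + 5 —bump→ 5·7 + 5 = 40 —(−1)→ 39
39 —HB7→ 5·7 + 4 —bump→ 5·8 + 4 = 44 —(−1)→ 43
43 —HB8→ 5·8 + 3 —bump→ 5·9 + 3 = 48 —(−1)→ 47
47 —HB9→ 5·9 + 2 —bump→ 5·10 + 2 = 52 —(−1)→ 51
51 —HB10→ 5·10 + 1 —bump→ 5·11 + 1 = 56 —(−1)→ 55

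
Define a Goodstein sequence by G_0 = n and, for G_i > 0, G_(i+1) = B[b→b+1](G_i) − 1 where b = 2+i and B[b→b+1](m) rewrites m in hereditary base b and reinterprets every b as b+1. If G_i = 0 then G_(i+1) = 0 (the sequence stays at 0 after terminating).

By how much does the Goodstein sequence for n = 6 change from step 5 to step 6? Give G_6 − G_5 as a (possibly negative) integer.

step 0: 6 = 2^2 + 2; sub 3 for 2: 3^3 + 3; = 30; G_1 = 30−1 = 29
step 1: 29 = 3^3 + 2; sub 4 for 3: 4^4 + 2; = 258; G_2 = 258−1 = 257
step 2: 257 = 4^4 + 1; sub 5 for 4: 5^5 + 1; = 3126; G_3 = 3126−1 = 3125
step 3: 3125 = 5^5; sub 6 for 5: 6^6; = 46656; G_4 = 46656−1 = 46655
step 4: 46655 = 5·6^5 + 5·6^4 + 5·6^3 + 5·6^2 + 5·6 + 5; sub 7 for 6: 5·7^5 + 5·7^4 + 5·7^3 + 5·7^2 + 5·7 + 5; = 98040; G_5 = 98040−1 = 98039
step 5: 98039 = 5·7^5 + 5·7^4 + 5·7^3 + 5·7^2 + 5·7 + 4; sub 8 for 7: 5·8^5 + 5·8^4 + 5·8^3 + 5·8^2 + 5·8 + 4; = 187244; G_6 = 187244−1 = 187243

89204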